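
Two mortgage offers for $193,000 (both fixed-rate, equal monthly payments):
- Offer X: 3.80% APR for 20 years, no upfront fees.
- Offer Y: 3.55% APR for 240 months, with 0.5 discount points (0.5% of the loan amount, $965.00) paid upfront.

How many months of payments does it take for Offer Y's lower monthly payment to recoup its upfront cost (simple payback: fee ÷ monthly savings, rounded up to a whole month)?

Offer X: monthly rate = 3.8%/12 = 0.0031667; payment = 193,000 × 0.0031667 / (1 − (1+0.0031667)^−240) = $1,149.30.
Offer Y: at 3.55% the monthly rate is 0.0029583, so the payment is 193,000 × 0.0029583 / (1 − 1.0029583^−240) = $1,124.29.
Monthly savings = $1,149.30 − $1,124.29 = $25.01.
Break-even = $965.00 / $25.01 = 38.58 → 39 months.

39 months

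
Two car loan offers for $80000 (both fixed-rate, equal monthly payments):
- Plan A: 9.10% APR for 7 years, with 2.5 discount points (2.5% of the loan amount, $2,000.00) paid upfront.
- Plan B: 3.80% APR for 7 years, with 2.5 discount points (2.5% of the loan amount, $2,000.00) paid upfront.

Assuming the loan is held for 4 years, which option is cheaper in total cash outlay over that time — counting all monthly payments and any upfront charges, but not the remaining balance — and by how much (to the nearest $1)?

Plan A: at 9.10% the monthly rate is 0.0075833, so the payment is 80,000 × 0.0075833 / (1 − 1.0075833^−84) = $1,291.19.
Plan B: monthly rate = 3.8%/12 = 0.0031667; payment = 80,000 × 0.0031667 / (1 − (1+0.0031667)^−84) = $1,086.15.
Over 48 months: Plan A costs 48 × $1,291.19 + $2,000.00 = $63,977.12; Plan B costs 48 × $1,086.15 + $2,000.00 = $54,135.20.
Plan B is cheaper by $63,977.12 − $54,135.20 = $9,841.92.

Plan B by $9,842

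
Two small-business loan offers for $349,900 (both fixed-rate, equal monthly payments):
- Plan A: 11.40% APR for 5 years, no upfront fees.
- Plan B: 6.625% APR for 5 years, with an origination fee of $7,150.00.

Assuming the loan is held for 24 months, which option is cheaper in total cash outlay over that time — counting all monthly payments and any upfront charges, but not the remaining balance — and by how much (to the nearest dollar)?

Plan A: at 11.40% the monthly rate is 0.0095000, so the payment is 349,900 × 0.0095000 / (1 − 1.0095000^−60) = $7,677.66.
Plan B: at 6.625% the monthly rate is 0.0055208, so the payment is 349,900 × 0.0055208 / (1 − 1.0055208^−60) = $6,866.70.
Over 24 months: Plan A costs 24 × $7,677.66 = $184,263.84; Plan B costs 24 × $6,866.70 + $7,150.00 = $171,950.80.
Plan B is cheaper by $184,263.84 − $171,950.80 = $12,313.04.

Plan B by $12,313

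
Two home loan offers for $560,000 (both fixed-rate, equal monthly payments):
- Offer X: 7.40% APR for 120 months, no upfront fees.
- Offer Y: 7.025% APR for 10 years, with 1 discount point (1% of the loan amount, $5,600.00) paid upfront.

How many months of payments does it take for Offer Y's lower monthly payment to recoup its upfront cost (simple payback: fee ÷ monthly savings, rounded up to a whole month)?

52 months

Offer X: at 7.40% the monthly rate is 0.0061667, so the payment is 560,000 × 0.0061667 / (1 − 1.0061667^−120) = $6,618.11.
Offer Y: monthly rate = 7.025%/12 = 0.0058542; payment = 560,000 × 0.0058542 / (1 − (1+0.0058542)^−120) = $6,509.29.
Monthly savings = $6,618.11 − $6,509.29 = $108.82.
Break-even = $5,600.00 / $108.82 = 51.46 → 52 months.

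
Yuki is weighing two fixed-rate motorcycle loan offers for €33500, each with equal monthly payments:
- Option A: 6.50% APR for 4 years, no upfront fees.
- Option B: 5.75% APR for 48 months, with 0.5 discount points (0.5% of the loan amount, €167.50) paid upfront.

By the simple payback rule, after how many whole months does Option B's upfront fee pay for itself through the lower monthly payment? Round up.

15 months

Option A: at 6.50% the monthly rate is 0.0054167, so the payment is 33,500 × 0.0054167 / (1 − 1.0054167^−48) = €794.45.
Option B: at 5.75% the monthly rate is 0.0047917, so the payment is 33,500 × 0.0047917 / (1 − 1.0047917^−48) = €782.91.
Monthly savings = €794.45 − €782.91 = €11.54.
Break-even = €167.50 / €11.54 = 14.51 → 15 months.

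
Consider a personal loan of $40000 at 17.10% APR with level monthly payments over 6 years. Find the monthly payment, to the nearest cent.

Monthly rate = 17.1%/12 = 0.0142500; payment = 40,000 × 0.0142500 / (1 − (1+0.0142500)^−72) = $892.08.

$892.08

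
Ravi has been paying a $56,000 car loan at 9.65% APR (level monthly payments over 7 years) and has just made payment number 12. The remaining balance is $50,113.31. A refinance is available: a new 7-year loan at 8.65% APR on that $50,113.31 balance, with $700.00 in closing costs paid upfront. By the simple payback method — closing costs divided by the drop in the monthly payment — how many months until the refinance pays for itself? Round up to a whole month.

Current payment = 56,000 × 9.65%/12 / (1 − (1+0.0080417)^−84) = $919.57.
Refinanced payment = 50,113.31 × 0.0072083 / (1 − (1+0.0072083)^−84) = $797.40.
Monthly savings = $919.57 − $797.40 = $122.17.
Break-even = $700.00 / $122.17 = 5.73 → 6 months.

6 months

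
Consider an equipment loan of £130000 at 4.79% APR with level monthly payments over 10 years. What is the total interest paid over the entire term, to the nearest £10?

Monthly rate = 4.79%/12 = 0.0039917; payment = 130,000 × 0.0039917 / (1 − (1+0.0039917)^−120) = £1,365.55.
Total paid = 120 × £1,365.55 = £163,866.00; interest = £163,866.00 − £130,000 = £33,866.00.

£33,870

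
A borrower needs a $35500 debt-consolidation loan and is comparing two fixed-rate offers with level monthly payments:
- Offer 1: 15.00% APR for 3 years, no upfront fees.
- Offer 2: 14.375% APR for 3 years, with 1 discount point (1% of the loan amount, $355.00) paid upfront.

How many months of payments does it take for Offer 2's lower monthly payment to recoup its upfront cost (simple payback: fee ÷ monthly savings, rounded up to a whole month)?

Offer 1: at 15.00% the monthly rate is 0.0125000, so the payment is 35,500 × 0.0125000 / (1 − 1.0125000^−36) = $1,230.62.
Offer 2: at 14.375% the monthly rate is 0.0119792, so the payment is 35,500 × 0.0119792 / (1 − 1.0119792^−36) = $1,219.78.
Monthly savings = $1,230.62 − $1,219.78 = $10.84.
Break-even = $355.00 / $10.84 = 32.75 → 33 months.

33 months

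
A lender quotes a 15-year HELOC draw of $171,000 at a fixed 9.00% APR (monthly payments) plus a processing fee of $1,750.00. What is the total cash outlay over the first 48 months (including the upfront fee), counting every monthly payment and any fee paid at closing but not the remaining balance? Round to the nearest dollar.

Monthly rate = 9%/12 = 0.0075000; payment = 171,000 × 0.0075000 / (1 − (1+0.0075000)^−180) = $1,734.40.
Total outlay = 48 × $1,734.40 + $1,750.00 = $85,001.20.

$85,001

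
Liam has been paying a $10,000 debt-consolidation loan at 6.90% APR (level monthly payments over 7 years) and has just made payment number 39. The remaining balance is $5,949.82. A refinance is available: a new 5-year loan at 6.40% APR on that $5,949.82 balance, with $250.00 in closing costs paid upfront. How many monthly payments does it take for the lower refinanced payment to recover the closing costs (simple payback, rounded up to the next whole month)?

Current payment = 10,000 × 6.9%/12 / (1 − (1+0.0057500)^−84) = $150.44.
Refinanced payment = 5,949.82 × 0.0053333 / (1 − (1+0.0053333)^−60) = $116.14.
Monthly savings = $150.44 − $116.14 = $34.30.
Break-even = $250.00 / $34.30 = 7.29 → 8 months.

8 months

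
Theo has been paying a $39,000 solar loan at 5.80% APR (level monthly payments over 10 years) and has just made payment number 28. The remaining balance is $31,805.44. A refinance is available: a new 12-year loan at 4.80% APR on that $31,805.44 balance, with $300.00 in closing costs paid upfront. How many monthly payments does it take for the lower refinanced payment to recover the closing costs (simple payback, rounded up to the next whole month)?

Current payment = 39,000 × 5.8%/12 / (1 − (1+0.0048333)^−120) = $429.07.
Refinanced payment = 31,805.44 × 0.0040000 / (1 − (1+0.0040000)^−144) = $290.98.
Monthly savings = $429.07 − $290.98 = $138.09.
Break-even = $300.00 / $138.09 = 2.17 → 3 months.

3 months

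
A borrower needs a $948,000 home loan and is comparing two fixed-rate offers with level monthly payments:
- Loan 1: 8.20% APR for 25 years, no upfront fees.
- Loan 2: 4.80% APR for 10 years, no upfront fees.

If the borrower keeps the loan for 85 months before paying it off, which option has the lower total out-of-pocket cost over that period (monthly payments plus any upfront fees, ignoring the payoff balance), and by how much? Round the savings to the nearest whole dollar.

Loan 1 by $214,177

Loan 1: at 8.20% the monthly rate is 0.0068333, so the payment is 948,000 × 0.0068333 / (1 − 1.0068333^−300) = $7,442.86.
Loan 2: at 4.80% the monthly rate is 0.0040000, so the payment is 948,000 × 0.0040000 / (1 − 1.0040000^−120) = $9,962.59.
Over 85 months: Loan 1 costs 85 × $7,442.86 = $632,643.10; Loan 2 costs 85 × $9,962.59 = $846,820.15.
Loan 1 is cheaper by $846,820.15 − $632,643.10 = $214,177.05.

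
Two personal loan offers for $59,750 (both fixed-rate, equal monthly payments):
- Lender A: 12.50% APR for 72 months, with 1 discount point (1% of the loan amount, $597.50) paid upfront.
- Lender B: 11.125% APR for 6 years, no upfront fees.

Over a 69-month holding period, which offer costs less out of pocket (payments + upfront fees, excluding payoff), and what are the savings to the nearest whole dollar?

Lender B by $3,537

Lender A: monthly rate = 12.5%/12 = 0.0104167; payment = 59,750 × 0.0104167 / (1 − (1+0.0104167)^−72) = $1,183.72.
Lender B: at 11.125% the monthly rate is 0.0092708, so the payment is 59,750 × 0.0092708 / (1 − 1.0092708^−72) = $1,141.12.
Over 69 months: Lender A costs 69 × $1,183.72 + $597.50 = $82,274.18; Lender B costs 69 × $1,141.12 = $78,737.28.
Lender B is cheaper by $82,274.18 − $78,737.28 = $3,536.90.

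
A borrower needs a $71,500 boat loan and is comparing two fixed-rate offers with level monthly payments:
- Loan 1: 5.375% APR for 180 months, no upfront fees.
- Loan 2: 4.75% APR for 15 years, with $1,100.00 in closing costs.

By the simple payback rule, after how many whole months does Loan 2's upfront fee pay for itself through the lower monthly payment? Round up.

Loan 1: at 5.375% the monthly rate is 0.0044792, so the payment is 71,500 × 0.0044792 / (1 − 1.0044792^−180) = $579.48.
Loan 2: at 4.75% the monthly rate is 0.0039583, so the payment is 71,500 × 0.0039583 / (1 − 1.0039583^−180) = $556.15.
Monthly savings = $579.48 − $556.15 = $23.33.
Break-even = $1,100.00 / $23.33 = 47.15 → 48 months.

48 months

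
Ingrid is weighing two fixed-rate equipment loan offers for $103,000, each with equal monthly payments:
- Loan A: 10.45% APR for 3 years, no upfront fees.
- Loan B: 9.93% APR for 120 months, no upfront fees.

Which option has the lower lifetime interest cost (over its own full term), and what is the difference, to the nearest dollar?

Loan A by $42,428

Loan A: monthly rate = 10.45%/12 = 0.0087083; payment = 103,000 × 0.0087083 / (1 − (1+0.0087083)^−36) = $3,345.32.
Total interest on Loan A = 36 × $3,345.32 − $103,000 = $17,431.52.
Loan B: monthly rate = 9.93%/12 = 0.0082750; payment = 103,000 × 0.0082750 / (1 − (1+0.0082750)^−120) = $1,357.16.
Total interest on Loan B = 120 × $1,357.16 − $103,000 = $59,859.20.
Loan A is lower by $42,427.68.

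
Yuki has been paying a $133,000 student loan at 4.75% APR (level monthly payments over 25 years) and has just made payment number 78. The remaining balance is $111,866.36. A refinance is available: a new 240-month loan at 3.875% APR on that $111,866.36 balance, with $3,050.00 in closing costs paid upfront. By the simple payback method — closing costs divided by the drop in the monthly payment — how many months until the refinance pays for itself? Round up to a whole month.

Current payment = 133,000 × 4.75%/12 / (1 − (1+0.0039583)^−300) = $758.26.
Refinanced payment = 111,866.36 × 0.0032292 / (1 − (1+0.0032292)^−240) = $670.54.
Monthly savings = $758.26 − $670.54 = $87.72.
Break-even = $3,050.00 / $87.72 = 34.77 → 35 months.

35 months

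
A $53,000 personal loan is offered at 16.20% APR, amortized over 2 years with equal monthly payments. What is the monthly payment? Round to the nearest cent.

$2,600.11

Monthly rate = 16.2%/12 = 0.0135000; payment = 53,000 × 0.0135000 / (1 − (1+0.0135000)^−24) = $2,600.11.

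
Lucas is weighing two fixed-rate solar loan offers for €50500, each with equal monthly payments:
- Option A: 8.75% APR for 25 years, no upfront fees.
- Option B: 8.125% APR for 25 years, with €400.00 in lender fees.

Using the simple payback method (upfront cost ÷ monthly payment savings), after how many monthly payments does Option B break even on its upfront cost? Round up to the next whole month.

19 months

Option A: monthly rate = 8.75%/12 = 0.0072917; payment = 50,500 × 0.0072917 / (1 − (1+0.0072917)^−300) = €415.18.
Option B: at 8.125% the monthly rate is 0.0067708, so the payment is 50,500 × 0.0067708 / (1 − 1.0067708^−300) = €393.96.
Monthly savings = €415.18 − €393.96 = €21.22.
Break-even = €400.00 / €21.22 = 18.85 → 19 months.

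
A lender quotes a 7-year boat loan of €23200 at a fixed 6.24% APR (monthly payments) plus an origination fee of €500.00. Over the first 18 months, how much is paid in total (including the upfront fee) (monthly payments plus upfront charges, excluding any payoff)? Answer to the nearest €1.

At 6.24% the monthly rate is 0.0052000, so the payment is 23,200 × 0.0052000 / (1 − 1.0052000^−84) = €341.59.
Total outlay = 18 × €341.59 + €500.00 = €6,648.62.

€6,649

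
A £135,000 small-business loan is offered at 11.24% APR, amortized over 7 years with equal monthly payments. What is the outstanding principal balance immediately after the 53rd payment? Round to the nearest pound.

£62,400

With monthly rate i = 11.24%/12 = 0.0093667, the balance after k of n payments is P · [(1+i)^n − (1+i)^k] / [(1+i)^n − 1].
(1+0.0093667)^84 = 2.18832848 and (1+0.0093667)^53 = 1.63905980, so the balance is 135,000 × (2.18832848 − 1.63905980) / (2.18832848 − 1) = £62,399.64.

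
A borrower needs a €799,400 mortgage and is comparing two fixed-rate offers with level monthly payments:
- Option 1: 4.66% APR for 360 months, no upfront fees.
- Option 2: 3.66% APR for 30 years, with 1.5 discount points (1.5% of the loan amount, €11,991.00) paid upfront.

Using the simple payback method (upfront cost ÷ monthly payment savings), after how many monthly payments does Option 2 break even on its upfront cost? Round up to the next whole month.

26 months

Option 1: at 4.66% the monthly rate is 0.0038833, so the payment is 799,400 × 0.0038833 / (1 − 1.0038833^−360) = €4,126.79.
Option 2: monthly rate = 3.66%/12 = 0.0030500; payment = 799,400 × 0.0030500 / (1 − (1+0.0030500)^−360) = €3,661.44.
Monthly savings = €4,126.79 − €3,661.44 = €465.35.
Break-even = €11,991.00 / €465.35 = 25.77 → 26 months.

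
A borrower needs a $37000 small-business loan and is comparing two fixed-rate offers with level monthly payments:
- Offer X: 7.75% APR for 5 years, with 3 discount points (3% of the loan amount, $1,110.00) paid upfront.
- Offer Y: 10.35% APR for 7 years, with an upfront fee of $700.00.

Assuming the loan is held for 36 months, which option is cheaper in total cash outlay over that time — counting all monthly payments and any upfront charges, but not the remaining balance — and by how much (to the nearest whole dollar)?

Offer Y by $4,905

Offer X: at 7.75% the monthly rate is 0.0064583, so the payment is 37,000 × 0.0064583 / (1 − 1.0064583^−60) = $745.81.
Offer Y: monthly rate = 10.35%/12 = 0.0086250; payment = 37,000 × 0.0086250 / (1 − (1+0.0086250)^−84) = $620.96.
Over 36 months: Offer X costs 36 × $745.81 + $1,110.00 = $27,959.16; Offer Y costs 36 × $620.96 + $700.00 = $23,054.56.
Offer Y is cheaper by $27,959.16 − $23,054.56 = $4,904.60.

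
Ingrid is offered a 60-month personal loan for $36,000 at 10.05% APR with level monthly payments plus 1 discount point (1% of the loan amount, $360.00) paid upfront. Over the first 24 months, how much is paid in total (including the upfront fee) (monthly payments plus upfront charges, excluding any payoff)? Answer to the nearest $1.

At 10.05% the monthly rate is 0.0083750, so the payment is 36,000 × 0.0083750 / (1 − 1.0083750^−60) = $765.78.
Total outlay = 24 × $765.78 + $360.00 = $18,738.72.

$18,739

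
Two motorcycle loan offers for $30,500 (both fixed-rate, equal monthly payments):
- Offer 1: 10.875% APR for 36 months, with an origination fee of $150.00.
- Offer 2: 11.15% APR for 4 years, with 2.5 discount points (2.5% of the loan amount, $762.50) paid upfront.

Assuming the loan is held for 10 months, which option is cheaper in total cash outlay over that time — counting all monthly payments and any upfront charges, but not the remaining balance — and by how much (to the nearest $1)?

Offer 1: at 10.875% the monthly rate is 0.0090625, so the payment is 30,500 × 0.0090625 / (1 − 1.0090625^−36) = $996.73.
Offer 2: at 11.15% the monthly rate is 0.0092917, so the payment is 30,500 × 0.0092917 / (1 − 1.0092917^−48) = $790.51.
Over 10 months: Offer 1 costs 10 × $996.73 + $150.00 = $10,117.30; Offer 2 costs 10 × $790.51 + $762.50 = $8,667.60.
Offer 2 is cheaper by $10,117.30 − $8,667.60 = $1,449.70.

Offer 2 by $1,450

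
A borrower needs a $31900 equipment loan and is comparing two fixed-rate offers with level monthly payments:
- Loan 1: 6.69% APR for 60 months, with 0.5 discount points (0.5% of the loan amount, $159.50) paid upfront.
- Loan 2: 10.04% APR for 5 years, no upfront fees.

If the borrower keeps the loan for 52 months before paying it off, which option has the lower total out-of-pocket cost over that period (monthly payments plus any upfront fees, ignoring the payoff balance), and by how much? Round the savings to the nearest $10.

Loan 1: at 6.69% the monthly rate is 0.0055750, so the payment is 31,900 × 0.0055750 / (1 − 1.0055750^−60) = $627.00.
Loan 2: at 10.04% the monthly rate is 0.0083667, so the payment is 31,900 × 0.0083667 / (1 − 1.0083667^−60) = $678.41.
Over 52 months: Loan 1 costs 52 × $627.00 + $159.50 = $32,763.50; Loan 2 costs 52 × $678.41 = $35,277.32.
Loan 1 is cheaper by $35,277.32 − $32,763.50 = $2,513.82.

Loan 1 by $2,510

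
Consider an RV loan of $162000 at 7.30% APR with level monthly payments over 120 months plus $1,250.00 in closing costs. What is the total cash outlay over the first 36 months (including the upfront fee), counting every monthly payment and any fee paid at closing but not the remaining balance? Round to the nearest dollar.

Monthly rate = 7.3%/12 = 0.0060833; payment = 162,000 × 0.0060833 / (1 − (1+0.0060833)^−120) = $1,906.10.
Total outlay = 36 × $1,906.10 + $1,250.00 = $69,869.60.

$69,870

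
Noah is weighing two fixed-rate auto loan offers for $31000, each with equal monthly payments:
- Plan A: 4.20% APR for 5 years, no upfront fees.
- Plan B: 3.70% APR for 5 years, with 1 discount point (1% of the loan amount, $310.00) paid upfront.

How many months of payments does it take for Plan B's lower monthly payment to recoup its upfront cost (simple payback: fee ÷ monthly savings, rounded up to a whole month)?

Plan A: at 4.20% the monthly rate is 0.0035000, so the payment is 31,000 × 0.0035000 / (1 − 1.0035000^−60) = $573.71.
Plan B: monthly rate = 3.7%/12 = 0.0030833; payment = 31,000 × 0.0030833 / (1 − (1+0.0030833)^−60) = $566.72.
Monthly savings = $573.71 − $566.72 = $6.99.
Break-even = $310.00 / $6.99 = 44.35 → 45 months.

45 months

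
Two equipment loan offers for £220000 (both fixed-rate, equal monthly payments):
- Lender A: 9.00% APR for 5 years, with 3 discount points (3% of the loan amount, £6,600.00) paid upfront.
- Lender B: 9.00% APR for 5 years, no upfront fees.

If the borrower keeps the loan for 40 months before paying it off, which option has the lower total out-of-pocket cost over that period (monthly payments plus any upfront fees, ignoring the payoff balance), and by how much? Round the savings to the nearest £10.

Lender A: monthly rate = 9%/12 = 0.0075000; payment = 220,000 × 0.0075000 / (1 − (1+0.0075000)^−60) = £4,566.84.
Lender B: monthly rate = 9%/12 = 0.0075000; payment = 220,000 × 0.0075000 / (1 − (1+0.0075000)^−60) = £4,566.84.
Over 40 months: Lender A costs 40 × £4,566.84 + £6,600.00 = £189,273.60; Lender B costs 40 × £4,566.84 = £182,673.60.
Lender B is cheaper by £189,273.60 − £182,673.60 = £6,600.00.

Lender B by £6,600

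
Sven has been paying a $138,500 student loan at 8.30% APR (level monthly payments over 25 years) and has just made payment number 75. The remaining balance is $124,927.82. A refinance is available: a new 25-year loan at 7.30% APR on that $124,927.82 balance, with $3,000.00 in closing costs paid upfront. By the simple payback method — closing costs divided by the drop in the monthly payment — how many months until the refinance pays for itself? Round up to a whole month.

Current payment = 138,500 × 8.3%/12 / (1 − (1+0.0069167)^−300) = $1,096.63.
Refinanced payment = 124,927.82 × 0.0060833 / (1 − (1+0.0060833)^−300) = $907.02.
Monthly savings = $1,096.63 − $907.02 = $189.61.
Break-even = $3,000.00 / $189.61 = 15.82 → 16 months.

16 months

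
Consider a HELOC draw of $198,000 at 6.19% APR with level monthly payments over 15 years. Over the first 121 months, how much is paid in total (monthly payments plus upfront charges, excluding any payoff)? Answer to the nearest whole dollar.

At 6.19% the monthly rate is 0.0051583, so the payment is 198,000 × 0.0051583 / (1 − 1.0051583^−180) = $1,691.23.
Total outlay = 121 × $1,691.23 = $204,638.83.

$204,639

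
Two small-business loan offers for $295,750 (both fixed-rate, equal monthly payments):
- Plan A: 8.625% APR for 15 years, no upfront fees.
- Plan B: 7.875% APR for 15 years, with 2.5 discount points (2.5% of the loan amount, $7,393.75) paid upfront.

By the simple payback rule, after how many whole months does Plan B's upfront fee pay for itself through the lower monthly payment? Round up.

Plan A: monthly rate = 8.625%/12 = 0.0071875; payment = 295,750 × 0.0071875 / (1 − (1+0.0071875)^−180) = $2,934.08.
Plan B: monthly rate = 7.875%/12 = 0.0065625; payment = 295,750 × 0.0065625 / (1 − (1+0.0065625)^−180) = $2,805.04.
Monthly savings = $2,934.08 − $2,805.04 = $129.04.
Break-even = $7,393.75 / $129.04 = 57.30 → 58 months.

58 months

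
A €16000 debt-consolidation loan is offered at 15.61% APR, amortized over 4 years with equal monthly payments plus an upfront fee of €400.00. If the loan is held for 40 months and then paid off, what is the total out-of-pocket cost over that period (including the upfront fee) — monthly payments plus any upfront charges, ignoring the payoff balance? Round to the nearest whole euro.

At 15.61% the monthly rate is 0.0130083, so the payment is 16,000 × 0.0130083 / (1 − 1.0130083^−48) = €450.26.
Total outlay = 40 × €450.26 + €400.00 = €18,410.40.

€18,410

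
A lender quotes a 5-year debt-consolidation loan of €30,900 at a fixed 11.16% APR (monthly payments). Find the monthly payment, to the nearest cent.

Monthly rate = 11.16%/12 = 0.0093000; payment = 30,900 × 0.0093000 / (1 − (1+0.0093000)^−60) = €674.31.

€674.31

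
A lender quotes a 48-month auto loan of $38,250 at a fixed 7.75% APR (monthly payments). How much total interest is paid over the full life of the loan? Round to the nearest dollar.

Monthly rate = 7.75%/12 = 0.0064583; payment = 38,250 × 0.0064583 / (1 − (1+0.0064583)^−48) = $929.31.
Total paid = 48 × $929.31 = $44,606.88; interest = $44,606.88 − $38,250 = $6,356.88.

$6,357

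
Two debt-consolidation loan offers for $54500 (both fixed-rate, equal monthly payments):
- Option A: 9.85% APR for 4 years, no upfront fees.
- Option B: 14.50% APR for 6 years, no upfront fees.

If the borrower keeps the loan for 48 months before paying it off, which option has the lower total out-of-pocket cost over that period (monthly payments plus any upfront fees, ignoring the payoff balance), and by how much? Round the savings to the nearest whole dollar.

Option B by $11,553

Option A: at 9.85% the monthly rate is 0.0082083, so the payment is 54,500 × 0.0082083 / (1 − 1.0082083^−48) = $1,378.34.
Option B: at 14.50% the monthly rate is 0.0120833, so the payment is 54,500 × 0.0120833 / (1 − 1.0120833^−72) = $1,137.66.
Over 48 months: Option A costs 48 × $1,378.34 = $66,160.32; Option B costs 48 × $1,137.66 = $54,607.68.
Option B is cheaper by $66,160.32 − $54,607.68 = $11,552.64.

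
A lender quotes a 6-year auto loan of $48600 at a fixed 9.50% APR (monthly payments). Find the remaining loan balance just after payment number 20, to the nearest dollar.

With monthly rate i = 9.5%/12 = 0.0079167, the balance after k of n payments is P · [(1+i)^n − (1+i)^k] / [(1+i)^n − 1].
(1+0.0079167)^72 = 1.76430278 and (1+0.0079167)^20 = 1.17082647, so the balance is 48,600 × (1.76430278 − 1.17082647) / (1.76430278 − 1) = $37,737.59.

$37,738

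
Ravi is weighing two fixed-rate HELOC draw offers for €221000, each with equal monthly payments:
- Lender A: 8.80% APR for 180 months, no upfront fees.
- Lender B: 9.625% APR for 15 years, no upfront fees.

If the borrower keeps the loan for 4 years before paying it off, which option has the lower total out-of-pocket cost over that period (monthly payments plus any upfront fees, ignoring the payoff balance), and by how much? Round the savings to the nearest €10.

Lender A: monthly rate = 8.8%/12 = 0.0073333; payment = 221,000 × 0.0073333 / (1 − (1+0.0073333)^−180) = €2,215.31.
Lender B: at 9.625% the monthly rate is 0.0080208, so the payment is 221,000 × 0.0080208 / (1 − 1.0080208^−180) = €2,324.44.
Over 48 months: Lender A costs 48 × €2,215.31 = €106,334.88; Lender B costs 48 × €2,324.44 = €111,573.12.
Lender A is cheaper by €111,573.12 − €106,334.88 = €5,238.24.

Lender A by €5,240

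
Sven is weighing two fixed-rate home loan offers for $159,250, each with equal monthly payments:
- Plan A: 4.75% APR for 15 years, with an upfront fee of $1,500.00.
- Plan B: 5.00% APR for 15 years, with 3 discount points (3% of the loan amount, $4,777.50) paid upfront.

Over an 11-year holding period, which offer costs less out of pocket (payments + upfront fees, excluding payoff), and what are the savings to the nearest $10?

Plan A by $6,000

Plan A: monthly rate = 4.75%/12 = 0.0039583; payment = 159,250 × 0.0039583 / (1 − (1+0.0039583)^−180) = $1,238.70.
Plan B: monthly rate = 5%/12 = 0.0041667; payment = 159,250 × 0.0041667 / (1 − (1+0.0041667)^−180) = $1,259.34.
Over 132 months: Plan A costs 132 × $1,238.70 + $1,500.00 = $165,008.40; Plan B costs 132 × $1,259.34 + $4,777.50 = $171,010.38.
Plan A is cheaper by $171,010.38 − $165,008.40 = $6,001.98.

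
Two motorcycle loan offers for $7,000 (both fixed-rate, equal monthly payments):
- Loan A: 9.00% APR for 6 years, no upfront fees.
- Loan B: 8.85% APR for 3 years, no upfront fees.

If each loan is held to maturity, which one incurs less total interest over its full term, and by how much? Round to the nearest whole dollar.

Loan B by $1,089

Loan A: monthly rate = 9%/12 = 0.0075000; payment = 7,000 × 0.0075000 / (1 − (1+0.0075000)^−72) = $126.18.
Total interest on Loan A = 72 × $126.18 − $7,000 = $2,084.96.
Loan B: at 8.85% the monthly rate is 0.0073750, so the payment is 7,000 × 0.0073750 / (1 − 1.0073750^−36) = $222.11.
Total interest on Loan B = 36 × $222.11 − $7,000 = $995.96.
Loan B is lower by $1,089.00.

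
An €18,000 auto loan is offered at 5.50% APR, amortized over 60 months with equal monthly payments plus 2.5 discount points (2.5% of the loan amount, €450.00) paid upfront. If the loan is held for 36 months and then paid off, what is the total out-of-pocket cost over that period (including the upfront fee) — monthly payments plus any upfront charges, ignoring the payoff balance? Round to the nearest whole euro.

€12,828

At 5.50% the monthly rate is 0.0045833, so the payment is 18,000 × 0.0045833 / (1 − 1.0045833^−60) = €343.82.
Total outlay = 36 × €343.82 + €450.00 = €12,827.52.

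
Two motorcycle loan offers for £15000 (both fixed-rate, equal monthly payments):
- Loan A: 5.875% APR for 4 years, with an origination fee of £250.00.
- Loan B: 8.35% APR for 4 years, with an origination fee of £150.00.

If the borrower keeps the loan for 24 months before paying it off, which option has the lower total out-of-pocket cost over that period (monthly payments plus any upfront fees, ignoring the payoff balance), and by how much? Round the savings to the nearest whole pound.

Loan A by £314

Loan A: at 5.875% the monthly rate is 0.0048958, so the payment is 15,000 × 0.0048958 / (1 − 1.0048958^−48) = £351.42.
Loan B: at 8.35% the monthly rate is 0.0069583, so the payment is 15,000 × 0.0069583 / (1 − 1.0069583^−48) = £368.66.
Over 24 months: Loan A costs 24 × £351.42 + £250.00 = £8,684.08; Loan B costs 24 × £368.66 + £150.00 = £8,997.84.
Loan A is cheaper by £8,997.84 − £8,684.08 = £313.76.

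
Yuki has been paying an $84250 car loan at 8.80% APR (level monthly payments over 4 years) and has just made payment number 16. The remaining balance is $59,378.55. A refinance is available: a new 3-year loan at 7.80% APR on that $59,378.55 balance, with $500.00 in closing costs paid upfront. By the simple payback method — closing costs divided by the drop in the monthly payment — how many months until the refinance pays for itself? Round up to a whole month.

3 months

Current payment = 84,250 × 8.8%/12 / (1 − (1+0.0073333)^−48) = $2,088.57.
Refinanced payment = 59,378.55 × 0.0065000 / (1 − (1+0.0065000)^−36) = $1,855.23.
Monthly savings = $2,088.57 − $1,855.23 = $233.34.
Break-even = $500.00 / $233.34 = 2.14 → 3 months.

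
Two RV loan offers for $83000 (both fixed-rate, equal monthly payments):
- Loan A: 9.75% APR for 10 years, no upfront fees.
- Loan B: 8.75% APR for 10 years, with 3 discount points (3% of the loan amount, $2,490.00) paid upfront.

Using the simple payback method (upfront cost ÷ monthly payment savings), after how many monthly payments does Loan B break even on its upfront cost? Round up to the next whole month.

Loan A: at 9.75% the monthly rate is 0.0081250, so the payment is 83,000 × 0.0081250 / (1 − 1.0081250^−120) = $1,085.39.
Loan B: at 8.75% the monthly rate is 0.0072917, so the payment is 83,000 × 0.0072917 / (1 − 1.0072917^−120) = $1,040.21.
Monthly savings = $1,085.39 − $1,040.21 = $45.18.
Break-even = $2,490.00 / $45.18 = 55.11 → 56 months.

56 months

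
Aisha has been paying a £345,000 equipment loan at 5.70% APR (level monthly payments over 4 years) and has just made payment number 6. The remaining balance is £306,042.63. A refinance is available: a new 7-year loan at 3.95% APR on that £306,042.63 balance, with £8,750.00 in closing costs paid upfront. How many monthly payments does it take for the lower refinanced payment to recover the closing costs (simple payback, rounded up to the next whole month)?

Current payment = 345,000 × 5.7%/12 / (1 − (1+0.0047500)^−48) = £8,054.97.
Refinanced payment = 306,042.63 × 0.0032917 / (1 − (1+0.0032917)^−84) = £4,176.20.
Monthly savings = £8,054.97 − £4,176.20 = £3,878.77.
Break-even = £8,750.00 / £3,878.77 = 2.26 → 3 months.

3 months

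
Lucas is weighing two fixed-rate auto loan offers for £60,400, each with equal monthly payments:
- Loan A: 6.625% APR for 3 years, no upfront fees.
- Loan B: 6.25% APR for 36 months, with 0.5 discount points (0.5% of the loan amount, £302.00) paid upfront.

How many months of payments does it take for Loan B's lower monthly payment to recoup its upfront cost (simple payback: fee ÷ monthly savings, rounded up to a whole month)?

Loan A: monthly rate = 6.625%/12 = 0.0055208; payment = 60,400 × 0.0055208 / (1 − (1+0.0055208)^−36) = £1,854.64.
Loan B: at 6.25% the monthly rate is 0.0052083, so the payment is 60,400 × 0.0052083 / (1 − 1.0052083^−36) = £1,844.33.
Monthly savings = £1,854.64 − £1,844.33 = £10.31.
Break-even = £302.00 / £10.31 = 29.29 → 30 months.

30 months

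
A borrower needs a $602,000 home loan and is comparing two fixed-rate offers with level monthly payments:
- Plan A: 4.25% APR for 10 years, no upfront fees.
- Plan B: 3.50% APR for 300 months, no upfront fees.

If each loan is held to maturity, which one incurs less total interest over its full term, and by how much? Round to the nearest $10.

Plan A: monthly rate = 4.25%/12 = 0.0035417; payment = 602,000 × 0.0035417 / (1 − (1+0.0035417)^−120) = $6,166.74.
Total interest on Plan A = 120 × $6,166.74 − $602,000 = $138,008.80.
Plan B: at 3.50% the monthly rate is 0.0029167, so the payment is 602,000 × 0.0029167 / (1 − 1.0029167^−300) = $3,013.75.
Total interest on Plan B = 300 × $3,013.75 − $602,000 = $302,125.00.
Plan A is lower by $164,116.20.

Plan A by $164,120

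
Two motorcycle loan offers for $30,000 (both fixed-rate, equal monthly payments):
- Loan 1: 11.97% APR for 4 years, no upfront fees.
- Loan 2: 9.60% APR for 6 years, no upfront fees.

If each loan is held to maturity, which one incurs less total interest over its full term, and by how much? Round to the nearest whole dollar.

Loan 1 by $1,682

Loan 1: monthly rate = 11.97%/12 = 0.0099750; payment = 30,000 × 0.0099750 / (1 − (1+0.0099750)^−48) = $789.57.
Total interest on Loan 1 = 48 × $789.57 − $30,000 = $7,899.36.
Loan 2: at 9.60% the monthly rate is 0.0080000, so the payment is 30,000 × 0.0080000 / (1 − 1.0080000^−72) = $549.74.
Total interest on Loan 2 = 72 × $549.74 − $30,000 = $9,581.28.
Loan 1 is lower by $1,681.92.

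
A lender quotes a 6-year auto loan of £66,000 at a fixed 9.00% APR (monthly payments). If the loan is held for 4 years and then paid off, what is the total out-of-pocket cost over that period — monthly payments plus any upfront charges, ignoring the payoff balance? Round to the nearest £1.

At 9.00% the monthly rate is 0.0075000, so the payment is 66,000 × 0.0075000 / (1 − 1.0075000^−72) = £1,189.69.
Total outlay = 48 × £1,189.69 = £57,105.12.

£57,105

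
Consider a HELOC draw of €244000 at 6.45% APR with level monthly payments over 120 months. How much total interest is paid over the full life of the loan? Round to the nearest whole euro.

€87,724

Monthly rate = 6.45%/12 = 0.0053750; payment = 244,000 × 0.0053750 / (1 − (1+0.0053750)^−120) = €2,764.37.
Total paid = 120 × €2,764.37 = €331,724.40; interest = €331,724.40 − €244,000 = €87,724.40.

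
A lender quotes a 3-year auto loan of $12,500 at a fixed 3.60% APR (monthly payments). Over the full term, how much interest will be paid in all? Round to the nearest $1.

$706

At 3.60% the monthly rate is 0.0030000, so the payment is 12,500 × 0.0030000 / (1 − 1.0030000^−36) = $366.83.
Total paid = 36 × $366.83 = $13,205.88; interest = $13,205.88 − $12,500 = $705.88.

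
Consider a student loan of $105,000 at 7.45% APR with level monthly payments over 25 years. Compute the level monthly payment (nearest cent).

$772.53

Monthly rate = 7.45%/12 = 0.0062083; payment = 105,000 × 0.0062083 / (1 − (1+0.0062083)^−300) = $772.53.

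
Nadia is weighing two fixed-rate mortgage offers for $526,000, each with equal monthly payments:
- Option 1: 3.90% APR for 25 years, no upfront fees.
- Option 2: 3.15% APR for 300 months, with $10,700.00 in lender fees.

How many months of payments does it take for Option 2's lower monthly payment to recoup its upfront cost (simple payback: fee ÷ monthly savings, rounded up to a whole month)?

Option 1: at 3.90% the monthly rate is 0.0032500, so the payment is 526,000 × 0.0032500 / (1 − 1.0032500^−300) = $2,747.46.
Option 2: monthly rate = 3.15%/12 = 0.0026250; payment = 526,000 × 0.0026250 / (1 − (1+0.0026250)^−300) = $2,535.58.
Monthly savings = $2,747.46 − $2,535.58 = $211.88.
Break-even = $10,700.00 / $211.88 = 50.50 → 51 months.

51 months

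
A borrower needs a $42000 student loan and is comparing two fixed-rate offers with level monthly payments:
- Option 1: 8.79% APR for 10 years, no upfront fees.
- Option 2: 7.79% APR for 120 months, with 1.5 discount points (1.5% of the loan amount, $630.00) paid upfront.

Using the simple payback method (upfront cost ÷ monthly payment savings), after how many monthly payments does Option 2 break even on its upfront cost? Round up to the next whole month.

Option 1: at 8.79% the monthly rate is 0.0073250, so the payment is 42,000 × 0.0073250 / (1 − 1.0073250^−120) = $527.28.
Option 2: at 7.79% the monthly rate is 0.0064917, so the payment is 42,000 × 0.0064917 / (1 − 1.0064917^−120) = $504.93.
Monthly savings = $527.28 − $504.93 = $22.35.
Break-even = $630.00 / $22.35 = 28.19 → 29 months.

29 months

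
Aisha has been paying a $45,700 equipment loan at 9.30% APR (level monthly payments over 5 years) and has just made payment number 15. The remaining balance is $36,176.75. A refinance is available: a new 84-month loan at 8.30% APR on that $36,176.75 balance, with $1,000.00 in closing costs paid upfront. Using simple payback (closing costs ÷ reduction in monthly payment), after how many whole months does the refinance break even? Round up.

Current payment = 45,700 × 9.3%/12 / (1 − (1+0.0077500)^−60) = $955.32.
Refinanced payment = 36,176.75 × 0.0069167 / (1 − (1+0.0069167)^−84) = $569.28.
Monthly savings = $955.32 − $569.28 = $386.04.
Break-even = $1,000.00 / $386.04 = 2.59 → 3 months.

3 months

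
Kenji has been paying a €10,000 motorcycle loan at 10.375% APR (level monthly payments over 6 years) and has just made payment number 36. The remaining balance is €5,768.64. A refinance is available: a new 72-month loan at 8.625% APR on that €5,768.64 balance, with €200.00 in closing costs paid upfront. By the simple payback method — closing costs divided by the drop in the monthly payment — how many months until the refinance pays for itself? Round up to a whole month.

3 months

Current payment = 10,000 × 10.375%/12 / (1 − (1+0.0086458)^−72) = €187.16.
Refinanced payment = 5,768.64 × 0.0071875 / (1 − (1+0.0071875)^−72) = €102.91.
Monthly savings = €187.16 − €102.91 = €84.25.
Break-even = €200.00 / €84.25 = 2.37 → 3 months.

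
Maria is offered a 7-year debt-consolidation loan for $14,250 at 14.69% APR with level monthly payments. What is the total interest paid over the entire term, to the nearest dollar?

Monthly rate = 14.69%/12 = 0.0122417; payment = 14,250 × 0.0122417 / (1 − (1+0.0122417)^−84) = $272.51.
Total paid = 84 × $272.51 = $22,890.84; interest = $22,890.84 − $14,250 = $8,640.84.

$8,641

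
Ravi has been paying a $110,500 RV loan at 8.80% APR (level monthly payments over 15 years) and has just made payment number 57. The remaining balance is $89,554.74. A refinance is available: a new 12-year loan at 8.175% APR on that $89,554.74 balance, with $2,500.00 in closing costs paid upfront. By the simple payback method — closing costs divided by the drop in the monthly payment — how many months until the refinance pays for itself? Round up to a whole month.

Current payment = 110,500 × 8.8%/12 / (1 − (1+0.0073333)^−180) = $1,107.66.
Refinanced payment = 89,554.74 × 0.0068125 / (1 − (1+0.0068125)^−144) = $978.00.
Monthly savings = $1,107.66 − $978.00 = $129.66.
Break-even = $2,500.00 / $129.66 = 19.28 → 20 months.

20 months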